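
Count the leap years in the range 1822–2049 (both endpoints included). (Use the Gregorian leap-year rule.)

56

Multiples of 4 in [1822,2049]: 57.
Of those, multiples of 100: 2 (not leap unless ÷400).
Multiples of 400: 1.
Leap years = 57 − 2 + 1 = 56.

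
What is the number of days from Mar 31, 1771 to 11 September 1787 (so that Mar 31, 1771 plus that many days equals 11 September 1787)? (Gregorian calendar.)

Mar 31, 1771 → Mar 31, 1772: 366 days (Feb 29, 1772 is in that span).
Mar 31, 1772 → Mar 31, 1773: 365 days.
Mar 31, 1773 → Mar 31, 1774: 365 days.
Mar 31, 1774 → Mar 31, 1775: 365 days.
Mar 31, 1775 → Mar 31, 1776: 366 days (Feb 29, 1776 is in that span).
Mar 31, 1776 → Mar 31, 1777: 365 days.
Mar 31, 1777 → Mar 31, 1778: 365 days.
Mar 31, 1778 → Mar 31, 1779: 365 days.
Mar 31, 1779 → Mar 31, 1780: 366 days (Feb 29, 1780 is in that span).
Mar 31, 1780 → Mar 31, 1781: 365 days.
Mar 31, 1781 → Mar 31, 1782: 365 days.
Mar 31, 1782 → Mar 31, 1783: 365 days.
Mar 31, 1783 → Mar 31, 1784: 366 days (Feb 29, 1784 is in that span).
Mar 31, 1784 → Mar 31, 1785: 365 days.
Mar 31, 1785 → Mar 31, 1786: 365 days.
Mar 31, 1786 → Mar 31, 1787: 365 days.
Mar 31, 1787 → Apr 30, 1787: 30 days (March has 31).
Apr 30, 1787 → May 30, 1787: 30 days (April has 30).
May 30, 1787 → Jun 30, 1787: 31 days (May has 31).
Jun 30, 1787 → Jul 30, 1787: 30 days (June has 30).
Jul 30, 1787 → Aug 30, 1787: 31 days (July has 31).
Aug 30, 1787 → Sep 11, 1787: 12 days.
Total: 6008 days.

6008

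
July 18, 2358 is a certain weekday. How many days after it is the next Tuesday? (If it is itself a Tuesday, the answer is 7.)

4

Jul 18, 2358 is a Friday.
From Friday to the next Tuesday is 4 days.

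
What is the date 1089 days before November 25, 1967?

December 1, 1964

−365 (one year) → Nov 25, 1966 (724 left).
−365 (one year) → Nov 25, 1965 (359 left).
−25 → Oct 31, 1965 (end of Oct, 31 days; 334 left).
−31 → Sep 30, 1965 (end of Sep, 30 days; 303 left).
−30 → Aug 31, 1965 (end of Aug, 31 days; 273 left).
−31 → Jul 31, 1965 (end of Jul, 31 days; 242 left).
−31 → Jun 30, 1965 (end of Jun, 30 days; 211 left).
−30 → May 31, 1965 (end of May, 31 days; 181 left).
−31 → Apr 30, 1965 (end of Apr, 30 days; 150 left).
−30 → Mar 31, 1965 (end of Mar, 31 days; 120 left).
−31 → Feb 28, 1965 (end of Feb, 28 days; 89 left).
−28 → Jan 31, 1965 (end of Jan, 31 days; 61 left).
−31 → Dec 31, 1964 (end of Dec, 31 days; 30 left).
−30 → Dec 1, 1964.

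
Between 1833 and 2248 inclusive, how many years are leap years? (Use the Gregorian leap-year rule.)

101

Multiples of 4 in [1833,2248]: 104.
Of those, multiples of 100: 4 (not leap unless ÷400).
Multiples of 400: 1.
Leap years = 104 − 4 + 1 = 101.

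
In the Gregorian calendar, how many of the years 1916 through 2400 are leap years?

119

Multiples of 4 in [1916,2400]: 122.
Of those, multiples of 100: 5 (not leap unless ÷400).
Multiples of 400: 2.
Leap years = 122 − 5 + 2 = 119.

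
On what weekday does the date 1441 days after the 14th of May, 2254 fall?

Saturday

First find the weekday of May 14, 2254. Doomsday rule: the anchor day for the 2200s is Friday. For year 54: 54÷12 = 4 r 6, and 6÷4 = 1, so 4+6+1 = 11.
Friday + 11 ≡ Tuesday — that's 2254's doomsday.
In May the doomsday date is May 9.
May 14 is 5 days after May 9; 5 mod 7 = 5, so Tuesday + 5 = Sunday.
1441 mod 7 = 6, so 1441 days after a Sunday is Sunday + 6 = Saturday.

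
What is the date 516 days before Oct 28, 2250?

May 30, 2249

−365 (one year) → Oct 28, 2249 (151 left).
−28 → Sep 30, 2249 (end of Sep, 30 days; 123 left).
−30 → Aug 31, 2249 (end of Aug, 31 days; 93 left).
−31 → Jul 31, 2249 (end of Jul, 31 days; 62 left).
−31 → Jun 30, 2249 (end of Jun, 30 days; 31 left).
−30 → May 31, 2249 (end of May, 31 days; 1 left).
−1 → May 30, 2249.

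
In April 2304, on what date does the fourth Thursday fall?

April 1, 2304 is a Friday.
The first Thursday is therefore April 7 (6 days later).
The fourth Thursday is 7 + 3×7 = April 28.

April 28, 2304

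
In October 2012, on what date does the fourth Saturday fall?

October 27, 2012

October 1, 2012 is a Monday.
The first Saturday is therefore October 6 (5 days later).
The fourth Saturday is 6 + 3×7 = October 27.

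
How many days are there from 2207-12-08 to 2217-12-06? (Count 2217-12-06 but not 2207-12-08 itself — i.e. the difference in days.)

3651

Dec 8, 2207 → Dec 8, 2208: 366 days (Feb 29, 2208 is in that span).
Dec 8, 2208 → Dec 8, 2209: 365 days.
Dec 8, 2209 → Dec 8, 2210: 365 days.
Dec 8, 2210 → Dec 8, 2211: 365 days.
Dec 8, 2211 → Dec 8, 2212: 366 days (Feb 29, 2212 is in that span).
Dec 8, 2212 → Dec 8, 2213: 365 days.
Dec 8, 2213 → Dec 8, 2214: 365 days.
Dec 8, 2214 → Dec 8, 2215: 365 days.
Dec 8, 2215 → Dec 8, 2216: 366 days (Feb 29, 2216 is in that span).
Dec 8, 2216 → Jan 8, 2217: 31 days (December has 31).
Jan 8, 2217 → Feb 8, 2217: 31 days (January has 31).
Feb 8, 2217 → Mar 8, 2217: 28 days (February has 28).
Mar 8, 2217 → Apr 8, 2217: 31 days (March has 31).
Apr 8, 2217 → May 8, 2217: 30 days (April has 30).
May 8, 2217 → Jun 8, 2217: 31 days (May has 31).
Jun 8, 2217 → Jul 8, 2217: 30 days (June has 30).
Jul 8, 2217 → Aug 8, 2217: 31 days (July has 31).
Aug 8, 2217 → Sep 8, 2217: 31 days (August has 31).
Sep 8, 2217 → Oct 8, 2217: 30 days (September has 30).
Oct 8, 2217 → Nov 8, 2217: 31 days (October has 31).
Nov 8, 2217 → Dec 6, 2217: 28 days.
Total: 3651 days.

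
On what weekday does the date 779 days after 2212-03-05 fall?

Saturday

Mar 5, 2212 is a Thursday.
779 mod 7 = 2, so 779 days after a Thursday is Thursday + 2 = Saturday.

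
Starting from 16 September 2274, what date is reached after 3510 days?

+365 (one year) → Sep 16, 2275 (3145 left).
+366 (one year; includes Feb 29, 2276) → Sep 16, 2276 (2779 left).
+365 (one year) → Sep 16, 2277 (2414 left).
+365 (one year) → Sep 16, 2278 (2049 left).
+365 (one year) → Sep 16, 2279 (1684 left).
+366 (one year; includes Feb 29, 2280) → Sep 16, 2280 (1318 left).
+365 (one year) → Sep 16, 2281 (953 left).
+365 (one year) → Sep 16, 2282 (588 left).
+365 (one year) → Sep 16, 2283 (223 left).
Sep has 30 days: +15 → Oct 1, 2283 (208 left).
Oct has 31 days: +31 → Nov 1, 2283 (177 left).
Nov has 30 days: +30 → Dec 1, 2283 (147 left).
Dec has 31 days: +31 → Jan 1, 2284 (116 left).
Jan has 31 days: +31 → Feb 1, 2284 (85 left).
Feb has 29 days: +29 → Mar 1, 2284 (56 left).
Mar has 31 days: +31 → Apr 1, 2284 (25 left).
+25 → Apr 26, 2284.

April 26, 2284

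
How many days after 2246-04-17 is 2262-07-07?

Apr 17, 2246 → Apr 17, 2247: 365 days.
Apr 17, 2247 → Apr 17, 2248: 366 days (Feb 29, 2248 is in that span).
Apr 17, 2248 → Apr 17, 2249: 365 days.
Apr 17, 2249 → Apr 17, 2250: 365 days.
Apr 17, 2250 → Apr 17, 2251: 365 days.
Apr 17, 2251 → Apr 17, 2252: 366 days (Feb 29, 2252 is in that span).
Apr 17, 2252 → Apr 17, 2253: 365 days.
Apr 17, 2253 → Apr 17, 2254: 365 days.
Apr 17, 2254 → Apr 17, 2255: 365 days.
Apr 17, 2255 → Apr 17, 2256: 366 days (Feb 29, 2256 is in that span).
Apr 17, 2256 → Apr 17, 2257: 365 days.
Apr 17, 2257 → Apr 17, 2258: 365 days.
Apr 17, 2258 → Apr 17, 2259: 365 days.
Apr 17, 2259 → Apr 17, 2260: 366 days (Feb 29, 2260 is in that span).
Apr 17, 2260 → Apr 17, 2261: 365 days.
Apr 17, 2261 → Apr 17, 2262: 365 days.
Apr 17, 2262 → May 17, 2262: 30 days (April has 30).
May 17, 2262 → Jun 17, 2262: 31 days (May has 31).
Jun 17, 2262 → Jul 7, 2262: 20 days.
Total: 5925 days.

5925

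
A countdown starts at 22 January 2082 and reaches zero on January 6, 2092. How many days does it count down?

Jan 22, 2082 → Jan 22, 2083: 365 days.
Jan 22, 2083 → Jan 22, 2084: 365 days.
Jan 22, 2084 → Jan 22, 2085: 366 days (Feb 29, 2084 is in that span).
Jan 22, 2085 → Jan 22, 2086: 365 days.
Jan 22, 2086 → Jan 22, 2087: 365 days.
Jan 22, 2087 → Jan 22, 2088: 365 days.
Jan 22, 2088 → Jan 22, 2089: 366 days (Feb 29, 2088 is in that span).
Jan 22, 2089 → Jan 22, 2090: 365 days.
Jan 22, 2090 → Jan 22, 2091: 365 days.
Jan 22, 2091 → Feb 22, 2091: 31 days (January has 31).
Feb 22, 2091 → Mar 22, 2091: 28 days (February has 28).
Mar 22, 2091 → Apr 22, 2091: 31 days (March has 31).
Apr 22, 2091 → May 22, 2091: 30 days (April has 30).
May 22, 2091 → Jun 22, 2091: 31 days (May has 31).
Jun 22, 2091 → Jul 22, 2091: 30 days (June has 30).
Jul 22, 2091 → Aug 22, 2091: 31 days (July has 31).
Aug 22, 2091 → Sep 22, 2091: 31 days (August has 31).
Sep 22, 2091 → Oct 22, 2091: 30 days (September has 30).
Oct 22, 2091 → Nov 22, 2091: 31 days (October has 31).
Nov 22, 2091 → Dec 22, 2091: 30 days (November has 30).
Dec 22, 2091 → Jan 6, 2092: 15 days.
Total: 3636 days.

3636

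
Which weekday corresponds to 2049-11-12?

Friday

January 1, 2049 is a Friday.
Jan 1, 2049 → Feb 1, 2049: 31 days (January has 31).
Feb 1, 2049 → Mar 1, 2049: 28 days (February has 28).
Mar 1, 2049 → Apr 1, 2049: 31 days (March has 31).
Apr 1, 2049 → May 1, 2049: 30 days (April has 30).
May 1, 2049 → Jun 1, 2049: 31 days (May has 31).
Jun 1, 2049 → Jul 1, 2049: 30 days (June has 30).
Jul 1, 2049 → Aug 1, 2049: 31 days (July has 31).
Aug 1, 2049 → Sep 1, 2049: 31 days (August has 31).
Sep 1, 2049 → Oct 1, 2049: 30 days (September has 30).
Oct 1, 2049 → Nov 1, 2049: 31 days (October has 31).
Nov 1, 2049 → Nov 12, 2049: 11 days.
Total: 315 days.
315 mod 7 = 0, so Friday + 0 = Friday.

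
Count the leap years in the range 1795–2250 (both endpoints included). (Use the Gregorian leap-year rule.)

110

Multiples of 4 in [1795,2250]: 114.
Of those, multiples of 100: 5 (not leap unless ÷400).
Multiples of 400: 1.
Leap years = 114 − 5 + 1 = 110.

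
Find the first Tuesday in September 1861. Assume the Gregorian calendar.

September 1, 1861 is a Sunday.
The first Tuesday is therefore September 3 (2 days later).

September 3, 1861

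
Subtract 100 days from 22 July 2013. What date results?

−22 → Jun 30, 2013 (end of Jun, 30 days; 78 left).
−30 → May 31, 2013 (end of May, 31 days; 48 left).
−31 → Apr 30, 2013 (end of Apr, 30 days; 17 left).
−17 → Apr 13, 2013.

April 13, 2013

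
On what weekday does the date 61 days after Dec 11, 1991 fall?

Monday

First find the weekday of Dec 11, 1991. Doomsday rule: the anchor day for the 1900s is Wednesday. For year 91: 91÷12 = 7 r 7, and 7÷4 = 1, so 7+7+1 = 15.
Wednesday + 15 ≡ Thursday — that's 1991's doomsday.
In December the doomsday date is Dec 12.
Dec 11 is 1 day before Dec 12; 1 mod 7 = 1, so Thursday − 1 = Wednesday.
61 mod 7 = 5, so 61 days after a Wednesday is Wednesday + 5 = Monday.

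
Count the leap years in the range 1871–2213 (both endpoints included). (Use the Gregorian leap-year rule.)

Multiples of 4 in [1871,2213]: 86.
Of those, multiples of 100: 4 (not leap unless ÷400).
Multiples of 400: 1.
Leap years = 86 − 4 + 1 = 83.

83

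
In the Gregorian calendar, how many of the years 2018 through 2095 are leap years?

19

Multiples of 4 in [2018,2095]: 19.
Of those, multiples of 100: 0 (not leap unless ÷400).
Multiples of 400: 0.
Leap years = 19 − 0 + 0 = 19.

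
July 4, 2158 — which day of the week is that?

January 1, 2158 is a Sunday.
Jan 1, 2158 → Feb 1, 2158: 31 days (January has 31).
Feb 1, 2158 → Mar 1, 2158: 28 days (February has 28).
Mar 1, 2158 → Apr 1, 2158: 31 days (March has 31).
Apr 1, 2158 → May 1, 2158: 30 days (April has 30).
May 1, 2158 → Jun 1, 2158: 31 days (May has 31).
Jun 1, 2158 → Jul 1, 2158: 30 days (June has 30).
Jul 1, 2158 → Jul 4, 2158: 3 days.
Total: 184 days.
184 mod 7 = 2, so Sunday + 2 = Tuesday.

Tuesday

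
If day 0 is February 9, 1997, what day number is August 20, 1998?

557

Feb 9, 1997 → Feb 9, 1998: 365 days.
Feb 9, 1998 → Mar 9, 1998: 28 days (February has 28).
Mar 9, 1998 → Apr 9, 1998: 31 days (March has 31).
Apr 9, 1998 → May 9, 1998: 30 days (April has 30).
May 9, 1998 → Jun 9, 1998: 31 days (May has 31).
Jun 9, 1998 → Jul 9, 1998: 30 days (June has 30).
Jul 9, 1998 → Aug 9, 1998: 31 days (July has 31).
Aug 9, 1998 → Aug 20, 1998: 11 days.
Total: 557 days.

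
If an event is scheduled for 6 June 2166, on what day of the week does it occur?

Doomsday rule: the anchor day for the 2100s is Sunday. For year 66: 66÷12 = 5 r 6, and 6÷4 = 1, so 5+6+1 = 12.
Sunday + 12 ≡ Friday — that's 2166's doomsday.
In June the doomsday date is Jun 6.
Jun 6 is the doomsday itself: Friday.

Friday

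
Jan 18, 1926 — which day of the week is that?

Doomsday rule: the anchor day for the 1900s is Wednesday. For year 26: 26÷12 = 2 r 2, and 2÷4 = 0, so 2+2+0 = 4.
Wednesday + 4 ≡ Sunday — that's 1926's doomsday.
In January the doomsday date is Jan 3 (1926 is not a leap year).
Jan 18 is 15 days after Jan 3; 15 mod 7 = 1, so Sunday + 1 = Monday.

Monday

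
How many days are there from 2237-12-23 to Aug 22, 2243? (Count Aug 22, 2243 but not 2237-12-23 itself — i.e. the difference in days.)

Dec 23, 2237 → Dec 23, 2238: 365 days.
Dec 23, 2238 → Dec 23, 2239: 365 days.
Dec 23, 2239 → Dec 23, 2240: 366 days (Feb 29, 2240 is in that span).
Dec 23, 2240 → Dec 23, 2241: 365 days.
Dec 23, 2241 → Dec 23, 2242: 365 days.
Dec 23, 2242 → Jan 23, 2243: 31 days (December has 31).
Jan 23, 2243 → Feb 23, 2243: 31 days (January has 31).
Feb 23, 2243 → Mar 23, 2243: 28 days (February has 28).
Mar 23, 2243 → Apr 23, 2243: 31 days (March has 31).
Apr 23, 2243 → May 23, 2243: 30 days (April has 30).
May 23, 2243 → Jun 23, 2243: 31 days (May has 31).
Jun 23, 2243 → Jul 23, 2243: 30 days (June has 30).
Jul 23, 2243 → Aug 22, 2243: 30 days.
Total: 2068 days.

2068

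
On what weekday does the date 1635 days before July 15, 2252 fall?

First find the weekday of Jul 15, 2252. Doomsday rule: the anchor day for the 2200s is Friday. For year 52: 52÷12 = 4 r 4, and 4÷4 = 1, so 4+4+1 = 9.
Friday + 9 ≡ Sunday — that's 2252's doomsday.
In July the doomsday date is Jul 11.
Jul 15 is 4 days after Jul 11; 4 mod 7 = 4, so Sunday + 4 = Thursday.
1635 mod 7 = 4, so 1635 days before a Thursday is Thursday − 4 = Sunday.

Sunday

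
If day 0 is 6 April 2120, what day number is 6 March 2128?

Apr 6, 2120 → Apr 6, 2121: 365 days.
Apr 6, 2121 → Apr 6, 2122: 365 days.
Apr 6, 2122 → Apr 6, 2123: 365 days.
Apr 6, 2123 → Apr 6, 2124: 366 days (Feb 29, 2124 is in that span).
Apr 6, 2124 → Apr 6, 2125: 365 days.
Apr 6, 2125 → Apr 6, 2126: 365 days.
Apr 6, 2126 → Apr 6, 2127: 365 days.
Apr 6, 2127 → May 6, 2127: 30 days (April has 30).
May 6, 2127 → Jun 6, 2127: 31 days (May has 31).
Jun 6, 2127 → Jul 6, 2127: 30 days (June has 30).
Jul 6, 2127 → Aug 6, 2127: 31 days (July has 31).
Aug 6, 2127 → Sep 6, 2127: 31 days (August has 31).
Sep 6, 2127 → Oct 6, 2127: 30 days (September has 30).
Oct 6, 2127 → Nov 6, 2127: 31 days (October has 31).
Nov 6, 2127 → Dec 6, 2127: 30 days (November has 30).
Dec 6, 2127 → Jan 6, 2128: 31 days (December has 31).
Jan 6, 2128 → Feb 6, 2128: 31 days (January has 31).
Feb 6, 2128 → Mar 6, 2128: 29 days.
Total: 2891 days.

2891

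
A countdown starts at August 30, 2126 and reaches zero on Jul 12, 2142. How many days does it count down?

5795

Aug 30, 2126 → Aug 30, 2127: 365 days.
Aug 30, 2127 → Aug 30, 2128: 366 days (Feb 29, 2128 is in that span).
Aug 30, 2128 → Aug 30, 2129: 365 days.
Aug 30, 2129 → Aug 30, 2130: 365 days.
Aug 30, 2130 → Aug 30, 2131: 365 days.
Aug 30, 2131 → Aug 30, 2132: 366 days (Feb 29, 2132 is in that span).
Aug 30, 2132 → Aug 30, 2133: 365 days.
Aug 30, 2133 → Aug 30, 2134: 365 days.
Aug 30, 2134 → Aug 30, 2135: 365 days.
Aug 30, 2135 → Aug 30, 2136: 366 days (Feb 29, 2136 is in that span).
Aug 30, 2136 → Aug 30, 2137: 365 days.
Aug 30, 2137 → Aug 30, 2138: 365 days.
Aug 30, 2138 → Aug 30, 2139: 365 days.
Aug 30, 2139 → Aug 30, 2140: 366 days (Feb 29, 2140 is in that span).
Aug 30, 2140 → Aug 30, 2141: 365 days.
Aug 30, 2141 → Sep 30, 2141: 31 days (August has 31).
Sep 30, 2141 → Oct 30, 2141: 30 days (September has 30).
Oct 30, 2141 → Nov 30, 2141: 31 days (October has 31).
Nov 30, 2141 → Dec 30, 2141: 30 days (November has 30).
Dec 30, 2141 → Jan 30, 2142: 31 days (December has 31).
Jan 30, 2142 → Feb 28, 2142: 29 days (January has 31).
Feb 28, 2142 → Mar 28, 2142: 28 days (February has 28).
Mar 28, 2142 → Apr 28, 2142: 31 days (March has 31).
Apr 28, 2142 → May 28, 2142: 30 days (April has 30).
May 28, 2142 → Jun 28, 2142: 31 days (May has 31).
Jun 28, 2142 → Jul 12, 2142: 14 days.
Total: 5795 days.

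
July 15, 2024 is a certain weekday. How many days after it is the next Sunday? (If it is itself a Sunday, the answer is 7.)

6

Jul 15, 2024 is a Monday.
From Monday to the next Sunday is 6 days.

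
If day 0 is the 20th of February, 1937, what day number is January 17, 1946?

3253

Feb 20, 1937 → Feb 20, 1938: 365 days.
Feb 20, 1938 → Feb 20, 1939: 365 days.
Feb 20, 1939 → Feb 20, 1940: 365 days.
Feb 20, 1940 → Feb 20, 1941: 366 days (Feb 29, 1940 is in that span).
Feb 20, 1941 → Feb 20, 1942: 365 days.
Feb 20, 1942 → Feb 20, 1943: 365 days.
Feb 20, 1943 → Feb 20, 1944: 365 days.
Feb 20, 1944 → Feb 20, 1945: 366 days (Feb 29, 1944 is in that span).
Feb 20, 1945 → Mar 20, 1945: 28 days (February has 28).
Mar 20, 1945 → Apr 20, 1945: 31 days (March has 31).
Apr 20, 1945 → May 20, 1945: 30 days (April has 30).
May 20, 1945 → Jun 20, 1945: 31 days (May has 31).
Jun 20, 1945 → Jul 20, 1945: 30 days (June has 30).
Jul 20, 1945 → Aug 20, 1945: 31 days (July has 31).
Aug 20, 1945 → Sep 20, 1945: 31 days (August has 31).
Sep 20, 1945 → Oct 20, 1945: 30 days (September has 30).
Oct 20, 1945 → Nov 20, 1945: 31 days (October has 31).
Nov 20, 1945 → Dec 20, 1945: 30 days (November has 30).
Dec 20, 1945 → Jan 17, 1946: 28 days.
Total: 3253 days.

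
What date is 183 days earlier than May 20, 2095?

November 18, 2094

−20 → Apr 30, 2095 (end of Apr, 30 days; 163 left).
−30 → Mar 31, 2095 (end of Mar, 31 days; 133 left).
−31 → Feb 28, 2095 (end of Feb, 28 days; 102 left).
−28 → Jan 31, 2095 (end of Jan, 31 days; 74 left).
−31 → Dec 31, 2094 (end of Dec, 31 days; 43 left).
−31 → Nov 30, 2094 (end of Nov, 30 days; 12 left).
−12 → Nov 18, 2094.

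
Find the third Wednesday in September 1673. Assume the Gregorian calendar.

September 1, 1673 is a Friday.
The first Wednesday is therefore September 6 (5 days later).
The third Wednesday is 6 + 2×7 = September 20.

September 20, 1673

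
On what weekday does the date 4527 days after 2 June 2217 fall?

Saturday

First find the weekday of Jun 2, 2217. Doomsday rule: the anchor day for the 2200s is Friday. For year 17: 17÷12 = 1 r 5, and 5÷4 = 1, so 1+5+1 = 7.
Friday + 7 ≡ Friday — that's 2217's doomsday.
In June the doomsday date is Jun 6.
Jun 2 is 4 days before Jun 6; 4 mod 7 = 4, so Friday − 4 = Monday.
4527 mod 7 = 5, so 4527 days after a Monday is Monday + 5 = Saturday.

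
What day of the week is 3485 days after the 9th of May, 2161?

May 9, 2161 is a Saturday.
3485 mod 7 = 6, so 3485 days after a Saturday is Saturday + 6 = Friday.

Friday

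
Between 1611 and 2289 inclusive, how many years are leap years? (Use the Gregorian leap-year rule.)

165

Multiples of 4 in [1611,2289]: 170.
Of those, multiples of 100: 6 (not leap unless ÷400).
Multiples of 400: 1.
Leap years = 170 − 6 + 1 = 165.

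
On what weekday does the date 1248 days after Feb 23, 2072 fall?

Feb 23, 2072 is a Tuesday.
1248 mod 7 = 2, so 1248 days after a Tuesday is Tuesday + 2 = Thursday.

Thursday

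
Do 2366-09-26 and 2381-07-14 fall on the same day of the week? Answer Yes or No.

From Sep 26, 2366 to Jul 14, 2381 is 5405 days.
5405 mod 7 = 1, so they are different weekdays.
(Sep 26, 2366 is a Monday; Jul 14, 2381 is a Tuesday.)

No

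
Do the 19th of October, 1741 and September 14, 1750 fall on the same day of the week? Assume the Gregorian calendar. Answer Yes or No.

From Oct 19, 1741 to Sep 14, 1750 is 3252 days.
3252 mod 7 = 4, so they are different weekdays.
(Oct 19, 1741 is a Thursday; Sep 14, 1750 is a Monday.)

No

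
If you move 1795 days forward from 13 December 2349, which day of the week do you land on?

Friday

First find the weekday of Dec 13, 2349. Doomsday rule: the anchor day for the 2300s is Wednesday. For year 49: 49÷12 = 4 r 1, and 1÷4 = 0, so 4+1+0 = 5.
Wednesday + 5 ≡ Monday — that's 2349's doomsday.
In December the doomsday date is Dec 12.
Dec 13 is 1 day after Dec 12; 1 mod 7 = 1, so Monday + 1 = Tuesday.
1795 mod 7 = 3, so 1795 days after a Tuesday is Tuesday + 3 = Friday.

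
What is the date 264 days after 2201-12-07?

Dec has 31 days: +25 → Jan 1, 2202 (239 left).
Jan has 31 days: +31 → Feb 1, 2202 (208 left).
Feb has 28 days: +28 → Mar 1, 2202 (180 left).
Mar has 31 days: +31 → Apr 1, 2202 (149 left).
Apr has 30 days: +30 → May 1, 2202 (119 left).
May has 31 days: +31 → Jun 1, 2202 (88 left).
Jun has 30 days: +30 → Jul 1, 2202 (58 left).
Jul has 31 days: +31 → Aug 1, 2202 (27 left).
+27 → Aug 28, 2202.

August 28, 2202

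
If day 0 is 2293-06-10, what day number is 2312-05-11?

6909

Jun 10, 2293 → Jun 10, 2294: 365 days.
Jun 10, 2294 → Jun 10, 2295: 365 days.
Jun 10, 2295 → Jun 10, 2296: 366 days (Feb 29, 2296 is in that span).
Jun 10, 2296 → Jun 10, 2297: 365 days.
Jun 10, 2297 → Jun 10, 2298: 365 days.
Jun 10, 2298 → Jun 10, 2299: 365 days.
Jun 10, 2299 → Jun 10, 2300: 365 days.
Jun 10, 2300 → Jun 10, 2301: 365 days.
Jun 10, 2301 → Jun 10, 2302: 365 days.
Jun 10, 2302 → Jun 10, 2303: 365 days.
Jun 10, 2303 → Jun 10, 2304: 366 days (Feb 29, 2304 is in that span).
Jun 10, 2304 → Jun 10, 2305: 365 days.
Jun 10, 2305 → Jun 10, 2306: 365 days.
Jun 10, 2306 → Jun 10, 2307: 365 days.
Jun 10, 2307 → Jun 10, 2308: 366 days (Feb 29, 2308 is in that span).
Jun 10, 2308 → Jun 10, 2309: 365 days.
Jun 10, 2309 → Jun 10, 2310: 365 days.
Jun 10, 2310 → Jun 10, 2311: 365 days.
Jun 10, 2311 → Jul 10, 2311: 30 days (June has 30).
Jul 10, 2311 → Aug 10, 2311: 31 days (July has 31).
Aug 10, 2311 → Sep 10, 2311: 31 days (August has 31).
Sep 10, 2311 → Oct 10, 2311: 30 days (September has 30).
Oct 10, 2311 → Nov 10, 2311: 31 days (October has 31).
Nov 10, 2311 → Dec 10, 2311: 30 days (November has 30).
Dec 10, 2311 → Jan 10, 2312: 31 days (December has 31).
Jan 10, 2312 → Feb 10, 2312: 31 days (January has 31).
Feb 10, 2312 → Mar 10, 2312: 29 days (February has 29).
Mar 10, 2312 → Apr 10, 2312: 31 days (March has 31).
Apr 10, 2312 → May 10, 2312: 30 days (April has 30).
May 10, 2312 → May 11, 2312: 1 days.
Total: 6909 days.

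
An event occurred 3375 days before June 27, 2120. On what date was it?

−366 (one year; includes Feb 29, 2120) → Jun 27, 2119 (3009 left).
−365 (one year) → Jun 27, 2118 (2644 left).
−365 (one year) → Jun 27, 2117 (2279 left).
−365 (one year) → Jun 27, 2116 (1914 left).
−366 (one year; includes Feb 29, 2116) → Jun 27, 2115 (1548 left).
−365 (one year) → Jun 27, 2114 (1183 left).
−365 (one year) → Jun 27, 2113 (818 left).
−365 (one year) → Jun 27, 2112 (453 left).
−366 (one year; includes Feb 29, 2112) → Jun 27, 2111 (87 left).
−27 → May 31, 2111 (end of May, 31 days; 60 left).
−31 → Apr 30, 2111 (end of Apr, 30 days; 29 left).
−29 → Apr 1, 2111.

April 1, 2111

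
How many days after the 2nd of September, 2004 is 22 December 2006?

841

Sep 2, 2004 → Sep 2, 2005: 365 days.
Sep 2, 2005 → Sep 2, 2006: 365 days.
Sep 2, 2006 → Oct 2, 2006: 30 days (September has 30).
Oct 2, 2006 → Nov 2, 2006: 31 days (October has 31).
Nov 2, 2006 → Dec 2, 2006: 30 days (November has 30).
Dec 2, 2006 → Dec 22, 2006: 20 days.
Total: 841 days.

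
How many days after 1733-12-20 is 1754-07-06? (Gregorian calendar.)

7503

Dec 20, 1733 → Dec 20, 1734: 365 days.
Dec 20, 1734 → Dec 20, 1735: 365 days.
Dec 20, 1735 → Dec 20, 1736: 366 days (Feb 29, 1736 is in that span).
Dec 20, 1736 → Dec 20, 1737: 365 days.
Dec 20, 1737 → Dec 20, 1738: 365 days.
Dec 20, 1738 → Dec 20, 1739: 365 days.
Dec 20, 1739 → Dec 20, 1740: 366 days (Feb 29, 1740 is in that span).
Dec 20, 1740 → Dec 20, 1741: 365 days.
Dec 20, 1741 → Dec 20, 1742: 365 days.
Dec 20, 1742 → Dec 20, 1743: 365 days.
Dec 20, 1743 → Dec 20, 1744: 366 days (Feb 29, 1744 is in that span).
Dec 20, 1744 → Dec 20, 1745: 365 days.
Dec 20, 1745 → Dec 20, 1746: 365 days.
Dec 20, 1746 → Dec 20, 1747: 365 days.
Dec 20, 1747 → Dec 20, 1748: 366 days (Feb 29, 1748 is in that span).
Dec 20, 1748 → Dec 20, 1749: 365 days.
Dec 20, 1749 → Dec 20, 1750: 365 days.
Dec 20, 1750 → Dec 20, 1751: 365 days.
Dec 20, 1751 → Dec 20, 1752: 366 days (Feb 29, 1752 is in that span).
Dec 20, 1752 → Dec 20, 1753: 365 days.
Dec 20, 1753 → Jan 20, 1754: 31 days (December has 31).
Jan 20, 1754 → Feb 20, 1754: 31 days (January has 31).
Feb 20, 1754 → Mar 20, 1754: 28 days (February has 28).
Mar 20, 1754 → Apr 20, 1754: 31 days (March has 31).
Apr 20, 1754 → May 20, 1754: 30 days (April has 30).
May 20, 1754 → Jun 20, 1754: 31 days (May has 31).
Jun 20, 1754 → Jul 6, 1754: 16 days.
Total: 7503 days.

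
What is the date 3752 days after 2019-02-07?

May 17, 2029

+365 (one year) → Feb 7, 2020 (3387 left).
+366 (one year; includes Feb 29, 2020) → Feb 7, 2021 (3021 left).
+365 (one year) → Feb 7, 2022 (2656 left).
+365 (one year) → Feb 7, 2023 (2291 left).
+365 (one year) → Feb 7, 2024 (1926 left).
+366 (one year; includes Feb 29, 2024) → Feb 7, 2025 (1560 left).
+365 (one year) → Feb 7, 2026 (1195 left).
+365 (one year) → Feb 7, 2027 (830 left).
+365 (one year) → Feb 7, 2028 (465 left).
+366 (one year; includes Feb 29, 2028) → Feb 7, 2029 (99 left).
Feb has 28 days: +22 → Mar 1, 2029 (77 left).
Mar has 31 days: +31 → Apr 1, 2029 (46 left).
Apr has 30 days: +30 → May 1, 2029 (16 left).
+16 → May 17, 2029.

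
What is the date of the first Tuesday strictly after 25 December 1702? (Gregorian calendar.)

Dec 25, 1702 is a Monday.
From Monday to the next Tuesday is 1 day.
Dec 25, 1702 + 1 = Dec 26, 1702.

December 26, 1702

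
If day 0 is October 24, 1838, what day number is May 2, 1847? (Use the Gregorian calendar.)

Oct 24, 1838 → Oct 24, 1839: 365 days.
Oct 24, 1839 → Oct 24, 1840: 366 days (Feb 29, 1840 is in that span).
Oct 24, 1840 → Oct 24, 1841: 365 days.
Oct 24, 1841 → Oct 24, 1842: 365 days.
Oct 24, 1842 → Oct 24, 1843: 365 days.
Oct 24, 1843 → Oct 24, 1844: 366 days (Feb 29, 1844 is in that span).
Oct 24, 1844 → Oct 24, 1845: 365 days.
Oct 24, 1845 → Oct 24, 1846: 365 days.
Oct 24, 1846 → Nov 24, 1846: 31 days (October has 31).
Nov 24, 1846 → Dec 24, 1846: 30 days (November has 30).
Dec 24, 1846 → Jan 24, 1847: 31 days (December has 31).
Jan 24, 1847 → Feb 24, 1847: 31 days (January has 31).
Feb 24, 1847 → Mar 24, 1847: 28 days (February has 28).
Mar 24, 1847 → Apr 24, 1847: 31 days (March has 31).
Apr 24, 1847 → May 2, 1847: 8 days.
Total: 3112 days.

3112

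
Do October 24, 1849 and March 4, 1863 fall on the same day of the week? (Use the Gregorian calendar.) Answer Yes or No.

Yes

From Oct 24, 1849 to Mar 4, 1863 is 4879 days.
4879 mod 7 = 0, so they are the same weekday.
(Oct 24, 1849 is a Wednesday; Mar 4, 1863 is a Wednesday.)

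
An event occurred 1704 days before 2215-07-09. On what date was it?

November 8, 2210

−365 (one year) → Jul 9, 2214 (1339 left).
−365 (one year) → Jul 9, 2213 (974 left).
−365 (one year) → Jul 9, 2212 (609 left).
−366 (one year; includes Feb 29, 2212) → Jul 9, 2211 (243 left).
−9 → Jun 30, 2211 (end of Jun, 30 days; 234 left).
−30 → May 31, 2211 (end of May, 31 days; 204 left).
−31 → Apr 30, 2211 (end of Apr, 30 days; 173 left).
−30 → Mar 31, 2211 (end of Mar, 31 days; 143 left).
−31 → Feb 28, 2211 (end of Feb, 28 days; 112 left).
−28 → Jan 31, 2211 (end of Jan, 31 days; 84 left).
−31 → Dec 31, 2210 (end of Dec, 31 days; 53 left).
−31 → Nov 30, 2210 (end of Nov, 30 days; 22 left).
−22 → Nov 8, 2210.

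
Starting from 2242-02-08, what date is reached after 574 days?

+365 (one year) → Feb 8, 2243 (209 left).
Feb has 28 days: +21 → Mar 1, 2243 (188 left).
Mar has 31 days: +31 → Apr 1, 2243 (157 left).
Apr has 30 days: +30 → May 1, 2243 (127 left).
May has 31 days: +31 → Jun 1, 2243 (96 left).
Jun has 30 days: +30 → Jul 1, 2243 (66 left).
Jul has 31 days: +31 → Aug 1, 2243 (35 left).
Aug has 31 days: +31 → Sep 1, 2243 (4 left).
+4 → Sep 5, 2243.

September 5, 2243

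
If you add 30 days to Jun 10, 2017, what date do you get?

July 10, 2017

Jun has 30 days: +21 → Jul 1, 2017 (9 left).
+9 → Jul 10, 2017.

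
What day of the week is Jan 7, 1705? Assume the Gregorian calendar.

Wednesday

Doomsday rule: the anchor day for the 1700s is Sunday. For year 05: 5÷12 = 0 r 5, and 5÷4 = 1, so 0+5+1 = 6.
Sunday + 6 ≡ Saturday — that's 1705's doomsday.
In January the doomsday date is Jan 3 (1705 is not a leap year).
Jan 7 is 4 days after Jan 3; 4 mod 7 = 4, so Saturday + 4 = Wednesday.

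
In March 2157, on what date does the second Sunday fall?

March 1, 2157 is a Tuesday.
The first Sunday is therefore March 6 (5 days later).
The second Sunday is 6 + 1×7 = March 13.

March 13, 2157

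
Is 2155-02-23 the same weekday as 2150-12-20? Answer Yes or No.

From Dec 20, 2150 to Feb 23, 2155 is 1526 days.
1526 mod 7 = 0, so they are the same weekday.
(Dec 20, 2150 is a Sunday; Feb 23, 2155 is a Sunday.)

Yes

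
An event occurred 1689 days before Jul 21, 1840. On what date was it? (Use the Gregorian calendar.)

December 6, 1835

−366 (one year; includes Feb 29, 1840) → Jul 21, 1839 (1323 left).
−365 (one year) → Jul 21, 1838 (958 left).
−365 (one year) → Jul 21, 1837 (593 left).
−365 (one year) → Jul 21, 1836 (228 left).
−21 → Jun 30, 1836 (end of Jun, 30 days; 207 left).
−30 → May 31, 1836 (end of May, 31 days; 177 left).
−31 → Apr 30, 1836 (end of Apr, 30 days; 146 left).
−30 → Mar 31, 1836 (end of Mar, 31 days; 116 left).
−31 → Feb 29, 1836 (end of Feb, 29 days; 85 left).
−29 → Jan 31, 1836 (end of Jan, 31 days; 56 left).
−31 → Dec 31, 1835 (end of Dec, 31 days; 25 left).
−25 → Dec 6, 1835.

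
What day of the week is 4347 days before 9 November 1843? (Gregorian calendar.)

Thursday

Nov 9, 1843 is a Thursday.
4347 mod 7 = 0, so 4347 days before a Thursday is Thursday − 0 = Thursday.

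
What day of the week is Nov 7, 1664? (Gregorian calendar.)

Friday

Doomsday rule: the anchor day for the 1600s is Tuesday. For year 64: 64÷12 = 5 r 4, and 4÷4 = 1, so 5+4+1 = 10.
Tuesday + 10 ≡ Friday — that's 1664's doomsday.
In November the doomsday date is Nov 7.
Nov 7 is the doomsday itself: Friday.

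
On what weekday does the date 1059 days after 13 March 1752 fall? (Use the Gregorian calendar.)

Wednesday

First find the weekday of Mar 13, 1752. Doomsday rule: the anchor day for the 1700s is Sunday. For year 52: 52÷12 = 4 r 4, and 4÷4 = 1, so 4+4+1 = 9.
Sunday + 9 ≡ Tuesday — that's 1752's doomsday.
In March the doomsday date is Mar 14.
Mar 13 is 1 day before Mar 14; 1 mod 7 = 1, so Tuesday − 1 = Monday.
1059 mod 7 = 2, so 1059 days after a Monday is Monday + 2 = Wednesday.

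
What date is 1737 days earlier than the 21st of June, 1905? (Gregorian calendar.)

−365 (one year) → Jun 21, 1904 (1372 left).
−366 (one year; includes Feb 29, 1904) → Jun 21, 1903 (1006 left).
−365 (one year) → Jun 21, 1902 (641 left).
−365 (one year) → Jun 21, 1901 (276 left).
−21 → May 31, 1901 (end of May, 31 days; 255 left).
−31 → Apr 30, 1901 (end of Apr, 30 days; 224 left).
−30 → Mar 31, 1901 (end of Mar, 31 days; 194 left).
−31 → Feb 28, 1901 (end of Feb, 28 days; 163 left).
−28 → Jan 31, 1901 (end of Jan, 31 days; 135 left).
−31 → Dec 31, 1900 (end of Dec, 31 days; 104 left).
−31 → Nov 30, 1900 (end of Nov, 30 days; 73 left).
−30 → Oct 31, 1900 (end of Oct, 31 days; 43 left).
−31 → Sep 30, 1900 (end of Sep, 30 days; 12 left).
−12 → Sep 18, 1900.

September 18, 1900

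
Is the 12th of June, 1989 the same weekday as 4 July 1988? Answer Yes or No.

Yes

From Jul 4, 1988 to Jun 12, 1989 is 343 days.
343 mod 7 = 0, so they are the same weekday.
(Jul 4, 1988 is a Monday; Jun 12, 1989 is a Monday.)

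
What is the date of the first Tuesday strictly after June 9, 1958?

June 10, 1958

Jun 9, 1958 is a Monday.
From Monday to the next Tuesday is 1 day.
Jun 9, 1958 + 1 = Jun 10, 1958.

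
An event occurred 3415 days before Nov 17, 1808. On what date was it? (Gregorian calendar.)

July 12, 1799

−366 (one year; includes Feb 29, 1808) → Nov 17, 1807 (3049 left).
−365 (one year) → Nov 17, 1806 (2684 left).
−365 (one year) → Nov 17, 1805 (2319 left).
−365 (one year) → Nov 17, 1804 (1954 left).
−366 (one year; includes Feb 29, 1804) → Nov 17, 1803 (1588 left).
−365 (one year) → Nov 17, 1802 (1223 left).
−365 (one year) → Nov 17, 1801 (858 left).
−365 (one year) → Nov 17, 1800 (493 left).
−365 (one year) → Nov 17, 1799 (128 left).
−17 → Oct 31, 1799 (end of Oct, 31 days; 111 left).
−31 → Sep 30, 1799 (end of Sep, 30 days; 80 left).
−30 → Aug 31, 1799 (end of Aug, 31 days; 50 left).
−31 → Jul 31, 1799 (end of Jul, 31 days; 19 left).
−19 → Jul 12, 1799.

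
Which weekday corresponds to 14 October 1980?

Tuesday

Doomsday rule: the anchor day for the 1900s is Wednesday. For year 80: 80÷12 = 6 r 8, and 8÷4 = 2, so 6+8+2 = 16.
Wednesday + 16 ≡ Friday — that's 1980's doomsday.
In October the doomsday date is Oct 10.
Oct 14 is 4 days after Oct 10; 4 mod 7 = 4, so Friday + 4 = Tuesday.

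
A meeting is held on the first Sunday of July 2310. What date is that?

July 3, 2310

July 1, 2310 is a Friday.
The first Sunday is therefore July 3 (2 days later).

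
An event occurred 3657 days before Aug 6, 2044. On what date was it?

August 2, 2034

−366 (one year; includes Feb 29, 2044) → Aug 6, 2043 (3291 left).
−365 (one year) → Aug 6, 2042 (2926 left).
−365 (one year) → Aug 6, 2041 (2561 left).
−365 (one year) → Aug 6, 2040 (2196 left).
−366 (one year; includes Feb 29, 2040) → Aug 6, 2039 (1830 left).
−365 (one year) → Aug 6, 2038 (1465 left).
−365 (one year) → Aug 6, 2037 (1100 left).
−365 (one year) → Aug 6, 2036 (735 left).
−366 (one year; includes Feb 29, 2036) → Aug 6, 2035 (369 left).
−6 → Jul 31, 2035 (end of Jul, 31 days; 363 left).
−31 → Jun 30, 2035 (end of Jun, 30 days; 332 left).
−30 → May 31, 2035 (end of May, 31 days; 302 left).
−31 → Apr 30, 2035 (end of Apr, 30 days; 271 left).
−30 → Mar 31, 2035 (end of Mar, 31 days; 241 left).
−31 → Feb 28, 2035 (end of Feb, 28 days; 210 left).
−28 → Jan 31, 2035 (end of Jan, 31 days; 182 left).
−31 → Dec 31, 2034 (end of Dec, 31 days; 151 left).
−31 → Nov 30, 2034 (end of Nov, 30 days; 120 left).
−30 → Oct 31, 2034 (end of Oct, 31 days; 90 left).
−31 → Sep 30, 2034 (end of Sep, 30 days; 59 left).
−30 → Aug 31, 2034 (end of Aug, 31 days; 29 left).
−29 → Aug 2, 2034.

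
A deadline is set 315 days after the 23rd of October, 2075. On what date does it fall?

September 2, 2076

Oct has 31 days: +9 → Nov 1, 2075 (306 left).
Nov has 30 days: +30 → Dec 1, 2075 (276 left).
Dec has 31 days: +31 → Jan 1, 2076 (245 left).
Jan has 31 days: +31 → Feb 1, 2076 (214 left).
Feb has 29 days: +29 → Mar 1, 2076 (185 left).
Mar has 31 days: +31 → Apr 1, 2076 (154 left).
Apr has 30 days: +30 → May 1, 2076 (124 left).
May has 31 days: +31 → Jun 1, 2076 (93 left).
Jun has 30 days: +30 → Jul 1, 2076 (63 left).
Jul has 31 days: +31 → Aug 1, 2076 (32 left).
Aug has 31 days: +31 → Sep 1, 2076 (1 left).
+1 → Sep 2, 2076.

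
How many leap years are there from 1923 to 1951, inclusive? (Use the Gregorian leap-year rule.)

Multiples of 4 in [1923,1951]: 7.
Of those, multiples of 100: 0 (not leap unless ÷400).
Multiples of 400: 0.
Leap years = 7 − 0 + 0 = 7.

7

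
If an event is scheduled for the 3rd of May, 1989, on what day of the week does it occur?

January 1, 1989 is a Sunday.
Jan 1, 1989 → Feb 1, 1989: 31 days (January has 31).
Feb 1, 1989 → Mar 1, 1989: 28 days (February has 28).
Mar 1, 1989 → Apr 1, 1989: 31 days (March has 31).
Apr 1, 1989 → May 1, 1989: 30 days (April has 30).
May 1, 1989 → May 3, 1989: 2 days.
Total: 122 days.
122 mod 7 = 3, so Sunday + 3 = Wednesday.

Wednesday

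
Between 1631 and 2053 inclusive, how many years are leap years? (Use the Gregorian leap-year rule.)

Multiples of 4 in [1631,2053]: 106.
Of those, multiples of 100: 4 (not leap unless ÷400).
Multiples of 400: 1.
Leap years = 106 − 4 + 1 = 103.

103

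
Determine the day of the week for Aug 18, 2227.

Saturday

Doomsday rule: the anchor day for the 2200s is Friday. For year 27: 27÷12 = 2 r 3, and 3÷4 = 0, so 2+3+0 = 5.
Friday + 5 ≡ Wednesday — that's 2227's doomsday.
In August the doomsday date is Aug 8.
Aug 18 is 10 days after Aug 8; 10 mod 7 = 3, so Wednesday + 3 = Saturday.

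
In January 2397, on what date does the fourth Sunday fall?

January 1, 2397 is a Wednesday.
The first Sunday is therefore January 5 (4 days later).
The fourth Sunday is 5 + 3×7 = January 26.

January 26, 2397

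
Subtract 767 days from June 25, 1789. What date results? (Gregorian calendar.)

−365 (one year) → Jun 25, 1788 (402 left).
−366 (one year; includes Feb 29, 1788) → Jun 25, 1787 (36 left).
−25 → May 31, 1787 (end of May, 31 days; 11 left).
−11 → May 20, 1787.

May 20, 1787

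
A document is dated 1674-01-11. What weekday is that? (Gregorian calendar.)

Doomsday rule: the anchor day for the 1600s is Tuesday. For year 74: 74÷12 = 6 r 2, and 2÷4 = 0, so 6+2+0 = 8.
Tuesday + 8 ≡ Wednesday — that's 1674's doomsday.
In January the doomsday date is Jan 3 (1674 is not a leap year).
Jan 11 is 8 days after Jan 3; 8 mod 7 = 1, so Wednesday + 1 = Thursday.

Thursday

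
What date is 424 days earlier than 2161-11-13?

−365 (one year) → Nov 13, 2160 (59 left).
−13 → Oct 31, 2160 (end of Oct, 31 days; 46 left).
−31 → Sep 30, 2160 (end of Sep, 30 days; 15 left).
−15 → Sep 15, 2160.

September 15, 2160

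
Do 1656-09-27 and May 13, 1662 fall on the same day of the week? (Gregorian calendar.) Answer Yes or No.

No

From Sep 27, 1656 to May 13, 1662 is 2054 days.
2054 mod 7 = 3, so they are different weekdays.
(Sep 27, 1656 is a Wednesday; May 13, 1662 is a Saturday.)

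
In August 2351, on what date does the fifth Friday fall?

August 31, 2351

August 1, 2351 is a Wednesday.
The first Friday is therefore August 3 (2 days later).
The fifth Friday is 3 + 4×7 = August 31.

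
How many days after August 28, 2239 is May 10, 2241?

621

Aug 28, 2239 → Aug 28, 2240: 366 days (Feb 29, 2240 is in that span).
Aug 28, 2240 → Sep 28, 2240: 31 days (August has 31).
Sep 28, 2240 → Oct 28, 2240: 30 days (September has 30).
Oct 28, 2240 → Nov 28, 2240: 31 days (October has 31).
Nov 28, 2240 → Dec 28, 2240: 30 days (November has 30).
Dec 28, 2240 → Jan 28, 2241: 31 days (December has 31).
Jan 28, 2241 → Feb 28, 2241: 31 days (January has 31).
Feb 28, 2241 → Mar 28, 2241: 28 days (February has 28).
Mar 28, 2241 → Apr 28, 2241: 31 days (March has 31).
Apr 28, 2241 → May 10, 2241: 12 days.
Total: 621 days.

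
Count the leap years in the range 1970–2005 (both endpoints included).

Multiples of 4 in [1970,2005]: 9.
Of those, multiples of 100: 1 (not leap unless ÷400).
Multiples of 400: 1.
Leap years = 9 − 1 + 1 = 9.

9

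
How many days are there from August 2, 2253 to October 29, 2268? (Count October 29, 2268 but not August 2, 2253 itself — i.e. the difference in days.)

5567

Aug 2, 2253 → Aug 2, 2254: 365 days.
Aug 2, 2254 → Aug 2, 2255: 365 days.
Aug 2, 2255 → Aug 2, 2256: 366 days (Feb 29, 2256 is in that span).
Aug 2, 2256 → Aug 2, 2257: 365 days.
Aug 2, 2257 → Aug 2, 2258: 365 days.
Aug 2, 2258 → Aug 2, 2259: 365 days.
Aug 2, 2259 → Aug 2, 2260: 366 days (Feb 29, 2260 is in that span).
Aug 2, 2260 → Aug 2, 2261: 365 days.
Aug 2, 2261 → Aug 2, 2262: 365 days.
Aug 2, 2262 → Aug 2, 2263: 365 days.
Aug 2, 2263 → Aug 2, 2264: 366 days (Feb 29, 2264 is in that span).
Aug 2, 2264 → Aug 2, 2265: 365 days.
Aug 2, 2265 → Aug 2, 2266: 365 days.
Aug 2, 2266 → Aug 2, 2267: 365 days.
Aug 2, 2267 → Aug 2, 2268: 366 days (Feb 29, 2268 is in that span).
Aug 2, 2268 → Sep 2, 2268: 31 days (August has 31).
Sep 2, 2268 → Oct 2, 2268: 30 days (September has 30).
Oct 2, 2268 → Oct 29, 2268: 27 days.
Total: 5567 days.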